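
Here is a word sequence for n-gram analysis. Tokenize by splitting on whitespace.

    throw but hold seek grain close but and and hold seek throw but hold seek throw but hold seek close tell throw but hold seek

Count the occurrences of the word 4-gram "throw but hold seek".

4

Scanning the 22 overlapping 4-gram windows for "throw but hold seek":
  position 1–4: throw but hold seek
  position 12–15: throw but hold seek
  position 16–19: throw but hold seek
  position 22–25: throw but hold seek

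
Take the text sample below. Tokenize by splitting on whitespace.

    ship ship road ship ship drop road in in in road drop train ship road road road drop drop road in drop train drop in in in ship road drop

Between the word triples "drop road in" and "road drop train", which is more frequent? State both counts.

"drop road in": 2 occurrences
"road drop train": 1 occurrence

"drop road in" (2 vs 1)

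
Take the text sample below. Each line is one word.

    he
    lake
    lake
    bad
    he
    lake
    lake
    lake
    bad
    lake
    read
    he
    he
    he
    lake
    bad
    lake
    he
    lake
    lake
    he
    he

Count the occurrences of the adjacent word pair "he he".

Scanning the 21 overlapping bigram windows for "he he":
  position 12–13: he he
  position 13–14: he he
  position 21–22: he he

3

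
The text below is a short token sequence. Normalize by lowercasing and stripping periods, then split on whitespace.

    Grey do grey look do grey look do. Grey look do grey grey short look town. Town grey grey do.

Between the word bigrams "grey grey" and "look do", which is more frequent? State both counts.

"grey grey": 2 occurrences
"look do": 3 occurrences

"look do" (3 vs 2)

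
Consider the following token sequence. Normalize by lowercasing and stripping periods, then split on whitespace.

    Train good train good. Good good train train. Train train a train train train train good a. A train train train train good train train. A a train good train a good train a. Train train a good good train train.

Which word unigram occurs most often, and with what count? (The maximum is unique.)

"train", 23 times

Unigram frequencies (highest first):
  train: 23
  good: 10
  a: 8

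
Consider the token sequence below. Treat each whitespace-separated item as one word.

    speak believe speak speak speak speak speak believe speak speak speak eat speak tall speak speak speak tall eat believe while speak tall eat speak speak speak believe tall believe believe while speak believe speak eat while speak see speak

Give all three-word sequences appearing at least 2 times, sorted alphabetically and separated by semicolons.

Trigram counts meeting the condition (at least 2 times):
  believe speak speak: 2
  believe while speak: 2
  speak believe speak: 3
  speak speak believe: 2
  speak speak speak: 6
  speak tall eat: 2

believe speak speak; believe while speak; speak believe speak; speak speak believe; speak speak speak; speak tall eat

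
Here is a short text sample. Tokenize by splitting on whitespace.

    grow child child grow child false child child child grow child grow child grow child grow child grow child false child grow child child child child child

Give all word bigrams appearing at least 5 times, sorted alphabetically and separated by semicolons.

Bigram counts meeting the condition (at least 5 times):
  child child: 7
  child grow: 7
  grow child: 8

child child; child grow; grow child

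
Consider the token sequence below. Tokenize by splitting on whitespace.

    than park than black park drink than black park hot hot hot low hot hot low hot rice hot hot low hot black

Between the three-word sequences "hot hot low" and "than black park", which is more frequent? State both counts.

"hot hot low": 3 occurrences
"than black park": 2 occurrences

"hot hot low" (3 vs 2)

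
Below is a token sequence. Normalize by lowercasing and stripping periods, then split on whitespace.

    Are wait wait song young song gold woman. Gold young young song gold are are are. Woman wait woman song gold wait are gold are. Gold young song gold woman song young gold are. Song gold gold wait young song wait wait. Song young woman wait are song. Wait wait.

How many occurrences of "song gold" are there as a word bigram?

Scanning the 49 overlapping bigram windows for "song gold":
  position 6–7: song gold
  position 12–13: song gold
  position 20–21: song gold
  position 28–29: song gold
  position 35–36: song gold

5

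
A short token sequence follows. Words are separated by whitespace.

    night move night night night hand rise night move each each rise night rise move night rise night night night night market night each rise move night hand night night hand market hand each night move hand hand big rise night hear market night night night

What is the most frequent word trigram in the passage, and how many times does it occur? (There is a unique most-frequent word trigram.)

Trigram frequencies (highest first):
  night night night: 4
  night night hand: 2
  rise move night: 2
  night move night: 1
  move night night: 1
  night hand rise: 1
  … (33 more, each ≤ 1)

"night night night", 4 times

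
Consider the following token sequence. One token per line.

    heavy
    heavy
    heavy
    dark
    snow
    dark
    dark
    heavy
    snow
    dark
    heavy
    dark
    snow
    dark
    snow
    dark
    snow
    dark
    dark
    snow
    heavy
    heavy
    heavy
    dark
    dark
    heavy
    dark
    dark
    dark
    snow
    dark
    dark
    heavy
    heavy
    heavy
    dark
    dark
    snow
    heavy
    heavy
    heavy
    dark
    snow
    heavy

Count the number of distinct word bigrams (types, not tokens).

44 tokens → 43 bigram windows in total.
Repeated bigrams (each contributes count−1 duplicates):
  dark snow: 8
  heavy heavy: 8
  dark dark: 7
  heavy dark: 6
  snow dark: 6
  dark heavy: 4
  snow heavy: 3
35 duplicate windows → 43 − 35 = 8 distinct.

8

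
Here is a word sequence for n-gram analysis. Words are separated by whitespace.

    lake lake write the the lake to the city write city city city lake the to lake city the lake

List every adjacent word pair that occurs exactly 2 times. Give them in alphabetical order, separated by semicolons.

Bigram counts meeting the condition (exactly 2 times):
  city city: 2
  the lake: 2

city city; the lake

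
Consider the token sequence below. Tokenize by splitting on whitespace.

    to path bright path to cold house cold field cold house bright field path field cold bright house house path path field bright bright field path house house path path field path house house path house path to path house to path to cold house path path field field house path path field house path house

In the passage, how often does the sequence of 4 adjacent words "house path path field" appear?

Scanning the 53 overlapping 4-gram windows for "house path path field":
  position 19–22: house path path field
  position 28–31: house path path field
  position 45–48: house path path field
  position 50–53: house path path field

4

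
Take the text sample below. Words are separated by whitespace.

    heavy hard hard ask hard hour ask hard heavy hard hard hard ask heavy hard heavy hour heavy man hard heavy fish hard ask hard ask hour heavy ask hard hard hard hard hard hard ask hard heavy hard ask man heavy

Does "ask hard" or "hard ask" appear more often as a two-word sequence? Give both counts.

"ask hard": 5 occurrences
"hard ask": 6 occurrences

"hard ask" (6 vs 5)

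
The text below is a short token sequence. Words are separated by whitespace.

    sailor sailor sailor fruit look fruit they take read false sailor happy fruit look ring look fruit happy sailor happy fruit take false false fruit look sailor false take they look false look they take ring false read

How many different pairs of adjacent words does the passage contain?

30

38 tokens → 37 bigram windows in total.
Repeated bigrams (each contributes count−1 duplicates):
  fruit look: 3
  happy fruit: 2
  look fruit: 2
  sailor happy: 2
  sailor sailor: 2
  they take: 2
7 duplicate windows → 37 − 7 = 30 distinct.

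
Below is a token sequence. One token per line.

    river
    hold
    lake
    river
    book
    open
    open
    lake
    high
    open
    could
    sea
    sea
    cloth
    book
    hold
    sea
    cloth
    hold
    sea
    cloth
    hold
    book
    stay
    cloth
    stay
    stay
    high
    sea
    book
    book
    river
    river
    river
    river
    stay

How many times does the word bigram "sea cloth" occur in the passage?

3

Scanning the 35 overlapping bigram windows for "sea cloth":
  position 13–14: sea cloth
  position 17–18: sea cloth
  position 20–21: sea cloth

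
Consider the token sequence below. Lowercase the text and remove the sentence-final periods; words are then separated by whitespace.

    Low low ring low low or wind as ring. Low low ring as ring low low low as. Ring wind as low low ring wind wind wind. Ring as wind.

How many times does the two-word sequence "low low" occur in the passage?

Scanning the 29 overlapping bigram windows for "low low":
  position 1–2: low low
  position 4–5: low low
  position 10–11: low low
  position 15–16: low low
  position 16–17: low low
  position 22–23: low low

6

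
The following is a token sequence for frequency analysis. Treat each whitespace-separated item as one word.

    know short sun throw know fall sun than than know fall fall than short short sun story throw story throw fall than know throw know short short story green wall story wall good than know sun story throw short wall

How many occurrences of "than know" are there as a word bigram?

Scanning the 39 overlapping bigram windows for "than know":
  position 9–10: than know
  position 22–23: than know
  position 34–35: than know

3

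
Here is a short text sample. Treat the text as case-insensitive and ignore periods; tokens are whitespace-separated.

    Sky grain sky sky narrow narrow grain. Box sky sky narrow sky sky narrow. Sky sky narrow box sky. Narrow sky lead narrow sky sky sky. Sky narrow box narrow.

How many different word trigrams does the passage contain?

18

30 tokens → 28 trigram windows in total.
Repeated trigrams (each contributes count−1 duplicates):
  sky sky narrow: 5
  narrow sky sky: 3
  sky narrow sky: 3
  sky narrow box: 2
  sky sky sky: 2
10 duplicate windows → 28 − 10 = 18 distinct.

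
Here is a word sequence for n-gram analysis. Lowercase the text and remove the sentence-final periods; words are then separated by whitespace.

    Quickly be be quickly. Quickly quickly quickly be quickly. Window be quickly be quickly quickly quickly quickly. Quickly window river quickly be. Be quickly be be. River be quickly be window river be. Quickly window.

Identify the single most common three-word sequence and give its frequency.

"quickly quickly quickly", 5 times

Trigram frequencies (highest first):
  quickly quickly quickly: 5
  quickly be be: 3
  be quickly be: 3
  be be quickly: 2
  be quickly quickly: 2
  quickly be quickly: 2
  … (14 more, each ≤ 2)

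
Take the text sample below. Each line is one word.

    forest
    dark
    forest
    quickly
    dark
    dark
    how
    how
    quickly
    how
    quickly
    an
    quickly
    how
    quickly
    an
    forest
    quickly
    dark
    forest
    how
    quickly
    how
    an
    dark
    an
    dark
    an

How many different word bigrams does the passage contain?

16

28 tokens → 27 bigram windows in total.
Repeated bigrams (each contributes count−1 duplicates):
  how quickly: 4
  quickly how: 3
  an dark: 2
  dark an: 2
  dark forest: 2
  forest quickly: 2
  quickly an: 2
  quickly dark: 2
11 duplicate windows → 27 − 11 = 16 distinct.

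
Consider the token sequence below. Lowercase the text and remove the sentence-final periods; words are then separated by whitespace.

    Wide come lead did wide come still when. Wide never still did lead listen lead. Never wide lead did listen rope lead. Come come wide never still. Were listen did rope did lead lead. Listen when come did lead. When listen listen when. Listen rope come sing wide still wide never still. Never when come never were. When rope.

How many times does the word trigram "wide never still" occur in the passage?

Scanning the 57 overlapping trigram windows for "wide never still":
  position 9–11: wide never still
  position 25–27: wide never still
  position 50–52: wide never still

3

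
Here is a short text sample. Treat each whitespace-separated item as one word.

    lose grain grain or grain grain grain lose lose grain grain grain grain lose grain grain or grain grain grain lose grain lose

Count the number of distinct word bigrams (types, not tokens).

23 tokens → 22 bigram windows in total.
Repeated bigrams (each contributes count−1 duplicates):
  grain grain: 9
  grain lose: 4
  lose grain: 4
  grain or: 2
  or grain: 2
16 duplicate windows → 22 − 16 = 6 distinct.

6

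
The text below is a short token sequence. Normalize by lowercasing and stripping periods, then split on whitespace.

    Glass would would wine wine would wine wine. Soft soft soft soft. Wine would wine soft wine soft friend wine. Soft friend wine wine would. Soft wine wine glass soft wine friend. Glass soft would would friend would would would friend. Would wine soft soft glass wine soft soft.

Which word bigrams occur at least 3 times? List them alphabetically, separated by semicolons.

Bigram counts meeting the condition (at least 3 times):
  soft soft: 5
  soft wine: 4
  wine soft: 6
  wine wine: 4
  wine would: 3
  would wine: 4
  would would: 4

soft soft; soft wine; wine soft; wine wine; wine would; would wine; would would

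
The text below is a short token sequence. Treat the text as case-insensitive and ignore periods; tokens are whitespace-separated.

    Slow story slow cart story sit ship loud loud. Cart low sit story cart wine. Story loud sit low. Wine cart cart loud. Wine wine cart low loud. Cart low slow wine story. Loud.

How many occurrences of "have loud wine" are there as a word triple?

0

Scanning the 32 overlapping trigram windows for "have loud wine":
  (none found)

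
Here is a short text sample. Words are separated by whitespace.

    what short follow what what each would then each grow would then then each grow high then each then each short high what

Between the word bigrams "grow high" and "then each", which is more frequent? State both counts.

"grow high": 1 occurrence
"then each": 4 occurrences

"then each" (4 vs 1)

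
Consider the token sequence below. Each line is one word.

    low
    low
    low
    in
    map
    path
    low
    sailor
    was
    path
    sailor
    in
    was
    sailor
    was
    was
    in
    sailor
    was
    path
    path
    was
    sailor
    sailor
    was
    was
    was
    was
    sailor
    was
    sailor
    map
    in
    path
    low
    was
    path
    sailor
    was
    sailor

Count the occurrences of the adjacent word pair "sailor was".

Scanning the 39 overlapping bigram windows for "sailor was":
  position 8–9: sailor was
  position 14–15: sailor was
  position 18–19: sailor was
  position 24–25: sailor was
  position 29–30: sailor was
  position 38–39: sailor was

6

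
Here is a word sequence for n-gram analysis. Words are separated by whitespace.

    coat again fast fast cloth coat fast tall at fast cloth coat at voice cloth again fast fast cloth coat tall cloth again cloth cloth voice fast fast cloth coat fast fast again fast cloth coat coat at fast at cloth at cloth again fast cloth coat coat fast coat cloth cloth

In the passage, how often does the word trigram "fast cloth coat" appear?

6

Scanning the 50 overlapping trigram windows for "fast cloth coat":
  position 4–6: fast cloth coat
  position 10–12: fast cloth coat
  position 18–20: fast cloth coat
  position 28–30: fast cloth coat
  position 34–36: fast cloth coat
  position 45–47: fast cloth coat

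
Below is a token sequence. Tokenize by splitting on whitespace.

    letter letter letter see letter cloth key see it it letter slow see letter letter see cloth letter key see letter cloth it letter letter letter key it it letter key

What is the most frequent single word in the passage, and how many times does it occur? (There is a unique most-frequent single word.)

"letter", 13 times

Unigram frequencies (highest first):
  letter: 13
  see: 5
  it: 5
  key: 4
  cloth: 3
  slow: 1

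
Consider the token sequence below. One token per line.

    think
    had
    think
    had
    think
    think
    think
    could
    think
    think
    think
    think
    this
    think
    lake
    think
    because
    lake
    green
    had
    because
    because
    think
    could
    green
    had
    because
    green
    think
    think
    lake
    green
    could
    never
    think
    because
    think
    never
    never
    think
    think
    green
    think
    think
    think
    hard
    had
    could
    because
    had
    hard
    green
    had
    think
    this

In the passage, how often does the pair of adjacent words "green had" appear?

3

Scanning the 54 overlapping bigram windows for "green had":
  position 19–20: green had
  position 25–26: green had
  position 52–53: green had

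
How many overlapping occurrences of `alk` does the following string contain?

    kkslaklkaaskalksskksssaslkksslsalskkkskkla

Sliding a length-3 window over the 42 characters (40 positions):
  position 13–15: alk

1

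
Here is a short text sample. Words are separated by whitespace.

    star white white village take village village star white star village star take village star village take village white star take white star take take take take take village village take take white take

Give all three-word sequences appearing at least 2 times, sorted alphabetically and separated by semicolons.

Trigram counts meeting the condition (at least 2 times):
  take take take: 3
  take village village: 2
  village take village: 2
  white star take: 2

take take take; take village village; village take village; white star take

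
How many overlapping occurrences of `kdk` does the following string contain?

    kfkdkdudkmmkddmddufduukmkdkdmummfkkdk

3

Sliding a length-3 window over the 37 characters (35 positions):
  position 3–5: kdk
  position 25–27: kdk
  position 35–37: kdk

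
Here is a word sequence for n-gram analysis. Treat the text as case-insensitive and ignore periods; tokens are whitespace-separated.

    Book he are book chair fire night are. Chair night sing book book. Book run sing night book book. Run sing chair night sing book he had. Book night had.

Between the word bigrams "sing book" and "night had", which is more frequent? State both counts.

"sing book": 2 occurrences
"night had": 1 occurrence

"sing book" (2 vs 1)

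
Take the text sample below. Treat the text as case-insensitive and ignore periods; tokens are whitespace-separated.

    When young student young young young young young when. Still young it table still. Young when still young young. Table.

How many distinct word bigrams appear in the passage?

11

20 tokens → 19 bigram windows in total.
Repeated bigrams (each contributes count−1 duplicates):
  young young: 5
  still young: 3
  when still: 2
  young when: 2
8 duplicate windows → 19 − 8 = 11 distinct.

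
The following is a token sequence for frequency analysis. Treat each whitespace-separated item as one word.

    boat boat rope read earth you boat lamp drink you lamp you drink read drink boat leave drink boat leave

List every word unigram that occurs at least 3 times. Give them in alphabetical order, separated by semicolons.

boat; drink; you

Unigram counts meeting the condition (at least 3 times):
  boat: 5
  drink: 4
  you: 3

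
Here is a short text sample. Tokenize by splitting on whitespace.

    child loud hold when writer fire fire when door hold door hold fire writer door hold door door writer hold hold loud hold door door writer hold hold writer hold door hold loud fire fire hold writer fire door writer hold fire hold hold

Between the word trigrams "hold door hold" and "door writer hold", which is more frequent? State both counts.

"hold door hold": 2 occurrences
"door writer hold": 3 occurrences

"door writer hold" (3 vs 2)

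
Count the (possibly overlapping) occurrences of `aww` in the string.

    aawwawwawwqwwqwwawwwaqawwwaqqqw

Sliding a length-3 window over the 31 characters (29 positions):
  position 2–4: aww
  position 5–7: aww
  position 8–10: aww
  position 17–19: aww
  position 23–25: aww

5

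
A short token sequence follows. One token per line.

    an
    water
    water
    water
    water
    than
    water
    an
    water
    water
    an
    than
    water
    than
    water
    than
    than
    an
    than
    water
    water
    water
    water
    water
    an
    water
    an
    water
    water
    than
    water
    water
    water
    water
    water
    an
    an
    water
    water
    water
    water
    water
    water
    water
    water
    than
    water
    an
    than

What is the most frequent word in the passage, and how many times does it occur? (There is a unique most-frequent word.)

Unigram frequencies (highest first):
  water: 31
  an: 9
  than: 9

"water", 31 times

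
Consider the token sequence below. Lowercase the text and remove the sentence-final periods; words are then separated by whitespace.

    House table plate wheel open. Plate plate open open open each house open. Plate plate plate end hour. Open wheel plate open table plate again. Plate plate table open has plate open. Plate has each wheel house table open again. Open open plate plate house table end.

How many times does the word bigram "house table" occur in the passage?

3

Scanning the 46 overlapping bigram windows for "house table":
  position 1–2: house table
  position 37–38: house table
  position 45–46: house table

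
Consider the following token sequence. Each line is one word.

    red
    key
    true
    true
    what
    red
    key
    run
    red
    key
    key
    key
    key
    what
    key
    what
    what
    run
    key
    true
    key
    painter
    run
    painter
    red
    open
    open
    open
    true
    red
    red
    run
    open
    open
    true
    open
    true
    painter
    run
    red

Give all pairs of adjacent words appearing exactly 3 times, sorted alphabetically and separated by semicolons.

Bigram counts meeting the condition (exactly 3 times):
  key key: 3
  open open: 3
  open true: 3
  red key: 3

key key; open open; open true; red key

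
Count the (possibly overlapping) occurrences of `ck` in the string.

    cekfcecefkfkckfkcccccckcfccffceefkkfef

Sliding a length-2 window over the 38 characters (37 positions):
  position 13–14: ck
  position 22–23: ck

2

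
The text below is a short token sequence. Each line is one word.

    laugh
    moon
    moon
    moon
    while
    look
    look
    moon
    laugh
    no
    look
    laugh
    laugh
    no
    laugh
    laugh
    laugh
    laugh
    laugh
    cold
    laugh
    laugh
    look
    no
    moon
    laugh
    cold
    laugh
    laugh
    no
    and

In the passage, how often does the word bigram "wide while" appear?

Scanning the 30 overlapping bigram windows for "wide while":
  (none found)

0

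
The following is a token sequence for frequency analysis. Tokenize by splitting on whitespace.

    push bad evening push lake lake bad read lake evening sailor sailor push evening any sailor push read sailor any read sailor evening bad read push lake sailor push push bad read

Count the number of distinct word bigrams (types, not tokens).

32 tokens → 31 bigram windows in total.
Repeated bigrams (each contributes count−1 duplicates):
  bad read: 3
  sailor push: 3
  push bad: 2
  push lake: 2
  read sailor: 2
7 duplicate windows → 31 − 7 = 24 distinct.

24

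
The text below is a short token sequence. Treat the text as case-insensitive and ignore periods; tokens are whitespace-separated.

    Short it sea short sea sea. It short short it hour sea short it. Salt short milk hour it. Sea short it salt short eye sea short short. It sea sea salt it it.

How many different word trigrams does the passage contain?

26

34 tokens → 32 trigram windows in total.
Repeated trigrams (each contributes count−1 duplicates):
  it salt short: 2
  it sea short: 2
  sea short it: 2
  short it salt: 2
  short it sea: 2
  short short it: 2
6 duplicate windows → 32 − 6 = 26 distinct.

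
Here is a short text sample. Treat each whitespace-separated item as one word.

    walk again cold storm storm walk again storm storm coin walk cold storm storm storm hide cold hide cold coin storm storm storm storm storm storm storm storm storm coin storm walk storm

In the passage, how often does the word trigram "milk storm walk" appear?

Scanning the 31 overlapping trigram windows for "milk storm walk":
  (none found)

0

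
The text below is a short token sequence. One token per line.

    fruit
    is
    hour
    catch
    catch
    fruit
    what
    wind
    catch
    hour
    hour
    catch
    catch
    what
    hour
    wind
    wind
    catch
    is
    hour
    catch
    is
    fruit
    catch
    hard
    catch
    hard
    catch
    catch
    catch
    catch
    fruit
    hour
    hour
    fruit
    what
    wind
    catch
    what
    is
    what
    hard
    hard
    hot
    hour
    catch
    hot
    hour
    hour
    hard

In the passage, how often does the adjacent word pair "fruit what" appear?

2

Scanning the 49 overlapping bigram windows for "fruit what":
  position 6–7: fruit what
  position 35–36: fruit what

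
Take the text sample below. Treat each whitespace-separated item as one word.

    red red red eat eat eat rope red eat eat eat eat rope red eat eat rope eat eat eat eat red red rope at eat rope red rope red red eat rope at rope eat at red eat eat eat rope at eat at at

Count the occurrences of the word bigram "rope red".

Scanning the 45 overlapping bigram windows for "rope red":
  position 7–8: rope red
  position 13–14: rope red
  position 27–28: rope red
  position 29–30: rope red

4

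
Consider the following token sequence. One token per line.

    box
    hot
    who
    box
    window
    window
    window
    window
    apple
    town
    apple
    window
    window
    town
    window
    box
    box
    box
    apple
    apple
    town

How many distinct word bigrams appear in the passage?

15

21 tokens → 20 bigram windows in total.
Repeated bigrams (each contributes count−1 duplicates):
  window window: 4
  apple town: 2
  box box: 2
5 duplicate windows → 20 − 5 = 15 distinct.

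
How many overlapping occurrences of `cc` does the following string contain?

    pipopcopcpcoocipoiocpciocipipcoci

0

Sliding a length-2 window over the 33 characters (32 positions):
  (no match at any position)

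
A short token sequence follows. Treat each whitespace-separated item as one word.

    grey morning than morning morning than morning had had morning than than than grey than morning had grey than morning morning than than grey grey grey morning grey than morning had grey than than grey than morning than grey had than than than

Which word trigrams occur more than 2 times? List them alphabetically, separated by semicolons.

grey than morning; than morning had; than than grey

Trigram counts meeting the condition (more than 2 times):
  grey than morning: 4
  than morning had: 3
  than than grey: 3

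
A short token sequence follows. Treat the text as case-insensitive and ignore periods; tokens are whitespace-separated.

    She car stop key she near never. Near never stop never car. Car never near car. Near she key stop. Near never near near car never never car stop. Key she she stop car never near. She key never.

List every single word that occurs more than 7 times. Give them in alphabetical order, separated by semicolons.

near; never

Unigram counts meeting the condition (more than 7 times):
  near: 8
  never: 9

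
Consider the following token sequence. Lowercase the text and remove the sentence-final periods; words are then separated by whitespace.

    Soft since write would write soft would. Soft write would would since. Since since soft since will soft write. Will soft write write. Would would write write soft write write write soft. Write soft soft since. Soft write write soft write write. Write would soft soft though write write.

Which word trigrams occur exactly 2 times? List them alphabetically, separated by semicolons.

will soft write; write would would; write write would; write write write

Trigram counts meeting the condition (exactly 2 times):
  will soft write: 2
  write would would: 2
  write write would: 2
  write write write: 2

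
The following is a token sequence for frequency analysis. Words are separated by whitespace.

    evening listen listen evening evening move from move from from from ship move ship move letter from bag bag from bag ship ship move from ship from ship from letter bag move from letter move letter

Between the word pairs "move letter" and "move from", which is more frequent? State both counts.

"move letter": 2 occurrences
"move from": 4 occurrences

"move from" (4 vs 2)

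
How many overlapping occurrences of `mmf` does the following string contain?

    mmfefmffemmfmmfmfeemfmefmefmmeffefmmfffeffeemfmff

Sliding a length-3 window over the 49 characters (47 positions):
  position 1–3: mmf
  position 10–12: mmf
  position 13–15: mmf
  position 35–37: mmf

4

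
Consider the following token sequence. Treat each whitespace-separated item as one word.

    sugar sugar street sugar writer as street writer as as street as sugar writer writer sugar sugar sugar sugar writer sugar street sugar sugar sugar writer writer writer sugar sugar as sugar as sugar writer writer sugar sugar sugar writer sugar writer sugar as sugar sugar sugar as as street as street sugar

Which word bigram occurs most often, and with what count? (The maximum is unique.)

Bigram frequencies (highest first):
  sugar sugar: 11
  sugar writer: 7
  writer sugar: 6
  as street: 4
  as sugar: 4
  writer writer: 4
  … (7 more, each ≤ 4)

"sugar sugar", 11 times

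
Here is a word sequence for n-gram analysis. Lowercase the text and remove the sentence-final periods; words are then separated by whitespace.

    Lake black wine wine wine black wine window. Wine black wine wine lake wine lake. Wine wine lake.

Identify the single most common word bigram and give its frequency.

Bigram frequencies (highest first):
  wine wine: 4
  black wine: 3
  wine lake: 3
  wine black: 2
  lake wine: 2
  lake black: 1
  … (2 more, each ≤ 1)

"wine wine", 4 times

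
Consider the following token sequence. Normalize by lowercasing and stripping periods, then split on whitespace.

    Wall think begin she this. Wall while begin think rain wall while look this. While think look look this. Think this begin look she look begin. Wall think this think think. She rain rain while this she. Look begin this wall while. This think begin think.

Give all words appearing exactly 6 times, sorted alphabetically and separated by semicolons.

Unigram counts meeting the condition (exactly 6 times):
  begin: 6
  look: 6

begin; look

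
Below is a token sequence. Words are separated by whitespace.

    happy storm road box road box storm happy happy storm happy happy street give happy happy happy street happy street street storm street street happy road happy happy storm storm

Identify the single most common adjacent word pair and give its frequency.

"happy happy", 5 times

Bigram frequencies (highest first):
  happy happy: 5
  happy storm: 3
  happy street: 3
  road box: 2
  storm happy: 2
  street happy: 2
  … (11 more, each ≤ 2)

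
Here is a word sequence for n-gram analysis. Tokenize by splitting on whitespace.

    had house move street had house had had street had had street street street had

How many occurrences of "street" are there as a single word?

5

Scanning the 15 tokens for "street":
  position 4: street
  position 9: street
  position 12: street
  position 13: street
  position 14: street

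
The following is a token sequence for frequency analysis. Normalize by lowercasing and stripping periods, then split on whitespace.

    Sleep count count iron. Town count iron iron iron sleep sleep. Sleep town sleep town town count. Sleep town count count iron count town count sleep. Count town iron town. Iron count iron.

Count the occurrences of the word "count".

Scanning the 33 tokens for "count":
  position 2: count
  position 3: count
  position 6: count
  position 17: count
  position 20: count
  position 21: count
  position 23: count
  position 25: count
  position 27: count
  position 32: count

10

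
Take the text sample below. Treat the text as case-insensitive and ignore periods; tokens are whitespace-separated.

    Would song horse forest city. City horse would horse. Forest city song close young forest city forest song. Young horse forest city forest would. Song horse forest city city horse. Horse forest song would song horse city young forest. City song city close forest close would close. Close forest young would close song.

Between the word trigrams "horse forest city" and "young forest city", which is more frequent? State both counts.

"horse forest city" (4 vs 2)

"horse forest city": 4 occurrences
"young forest city": 2 occurrences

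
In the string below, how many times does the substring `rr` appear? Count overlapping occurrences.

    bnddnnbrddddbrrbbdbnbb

1

Sliding a length-2 window over the 22 characters (21 positions):
  position 14–15: rr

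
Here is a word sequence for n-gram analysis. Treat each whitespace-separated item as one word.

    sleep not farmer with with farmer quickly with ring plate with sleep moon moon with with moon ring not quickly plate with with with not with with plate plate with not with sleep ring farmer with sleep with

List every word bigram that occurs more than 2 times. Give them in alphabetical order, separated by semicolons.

plate with; with sleep; with with

Bigram counts meeting the condition (more than 2 times):
  plate with: 3
  with sleep: 3
  with with: 5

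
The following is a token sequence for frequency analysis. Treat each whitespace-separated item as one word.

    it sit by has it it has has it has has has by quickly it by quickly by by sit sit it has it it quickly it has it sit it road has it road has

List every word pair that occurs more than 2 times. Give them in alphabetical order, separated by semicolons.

has has; has it; it has

Bigram counts meeting the condition (more than 2 times):
  has has: 3
  has it: 5
  it has: 4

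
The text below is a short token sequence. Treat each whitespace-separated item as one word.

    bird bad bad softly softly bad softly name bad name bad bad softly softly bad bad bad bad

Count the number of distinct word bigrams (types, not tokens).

8

18 tokens → 17 bigram windows in total.
Repeated bigrams (each contributes count−1 duplicates):
  bad bad: 5
  bad softly: 3
  name bad: 2
  softly bad: 2
  softly softly: 2
9 duplicate windows → 17 − 9 = 8 distinct.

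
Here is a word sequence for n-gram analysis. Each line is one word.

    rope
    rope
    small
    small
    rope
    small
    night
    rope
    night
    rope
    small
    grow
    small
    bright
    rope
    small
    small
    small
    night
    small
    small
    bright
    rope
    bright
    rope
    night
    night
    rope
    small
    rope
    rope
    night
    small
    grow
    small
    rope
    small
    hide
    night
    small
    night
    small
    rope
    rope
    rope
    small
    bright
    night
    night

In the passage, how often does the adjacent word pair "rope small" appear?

7

Scanning the 48 overlapping bigram windows for "rope small":
  position 2–3: rope small
  position 5–6: rope small
  position 10–11: rope small
  position 15–16: rope small
  position 28–29: rope small
  position 36–37: rope small
  position 45–46: rope small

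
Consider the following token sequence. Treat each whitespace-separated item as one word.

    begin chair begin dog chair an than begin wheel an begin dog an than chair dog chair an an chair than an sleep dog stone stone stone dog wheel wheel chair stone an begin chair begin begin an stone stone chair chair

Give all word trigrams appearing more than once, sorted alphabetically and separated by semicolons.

begin chair begin; dog chair an

Trigram counts meeting the condition (more than once):
  begin chair begin: 2
  dog chair an: 2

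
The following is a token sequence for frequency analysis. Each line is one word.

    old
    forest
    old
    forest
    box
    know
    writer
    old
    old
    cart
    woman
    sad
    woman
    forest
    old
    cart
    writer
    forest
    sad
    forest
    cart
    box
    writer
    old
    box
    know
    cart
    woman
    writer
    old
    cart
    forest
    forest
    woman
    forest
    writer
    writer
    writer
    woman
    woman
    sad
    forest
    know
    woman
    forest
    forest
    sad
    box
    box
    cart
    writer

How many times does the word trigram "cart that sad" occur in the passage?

Scanning the 49 overlapping trigram windows for "cart that sad":
  (none found)

0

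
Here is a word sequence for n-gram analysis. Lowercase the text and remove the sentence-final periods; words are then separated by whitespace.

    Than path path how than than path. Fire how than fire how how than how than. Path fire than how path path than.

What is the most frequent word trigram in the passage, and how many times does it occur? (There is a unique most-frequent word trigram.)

Trigram frequencies (highest first):
  than path fire: 2
  than path path: 1
  path path how: 1
  path how than: 1
  how than than: 1
  than than path: 1
  … (14 more, each ≤ 1)

"than path fire", 2 times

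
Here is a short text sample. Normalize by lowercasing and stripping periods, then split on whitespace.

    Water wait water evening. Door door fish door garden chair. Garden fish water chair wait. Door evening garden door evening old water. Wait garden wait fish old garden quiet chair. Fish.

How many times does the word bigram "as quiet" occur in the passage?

Scanning the 30 overlapping bigram windows for "as quiet":
  (none found)

0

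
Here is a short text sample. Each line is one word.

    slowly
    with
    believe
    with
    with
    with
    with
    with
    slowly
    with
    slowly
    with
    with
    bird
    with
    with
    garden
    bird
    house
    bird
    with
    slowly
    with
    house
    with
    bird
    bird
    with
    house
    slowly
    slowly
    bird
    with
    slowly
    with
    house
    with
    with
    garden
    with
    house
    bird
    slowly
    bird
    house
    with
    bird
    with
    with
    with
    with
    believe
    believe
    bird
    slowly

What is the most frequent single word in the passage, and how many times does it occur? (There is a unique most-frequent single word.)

"with", 25 times

Unigram frequencies (highest first):
  with: 25
  bird: 10
  slowly: 9
  house: 6
  believe: 3
  garden: 2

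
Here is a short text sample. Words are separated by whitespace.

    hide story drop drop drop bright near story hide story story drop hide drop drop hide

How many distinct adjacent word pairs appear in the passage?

16 tokens → 15 bigram windows in total.
Repeated bigrams (each contributes count−1 duplicates):
  drop drop: 3
  drop hide: 2
  hide story: 2
  story drop: 2
5 duplicate windows → 15 − 5 = 10 distinct.

10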